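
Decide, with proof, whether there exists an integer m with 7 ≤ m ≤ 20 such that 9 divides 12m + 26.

The values of 12m + 26 for m = 7, 8, …, 20 are 110, 122, 134, 146, 158, 170, 182, 194, 206, 218, 230, 242, 254, 266; reduced mod 9 these are 2, 5, 8, 2, 5, 8, 2, 5, 8, 2, 5, 8, 2, 5.
The residue 0 does not occur, so no m in [7, 20] makes 12m + 26 a multiple of 9.

No such integer m in that range exists.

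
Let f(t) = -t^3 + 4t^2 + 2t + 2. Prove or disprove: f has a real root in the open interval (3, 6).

f(3) = 17 and f(6) = -58, which have opposite signs.
f is continuous everywhere (it is a polynomial), in particular on [3, 6].
By the Intermediate Value Theorem f must vanish at some point of (3, 6).

Such a root exists.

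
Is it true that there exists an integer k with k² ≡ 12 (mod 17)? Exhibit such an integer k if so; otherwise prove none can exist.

Computing k² mod 17 for k = 0, 1, …, 8 (enough, by the symmetry k ↦ 17 − k) gives 0, 1, 4, 9, 16, 8, 2, 15, 13.
The set of squares mod 17 is therefore {0, 1, 2, 4, 8, 9, 13, 15, 16}, which does not contain 12.
Hence no integer k has k² ≡ 12 (mod 17).

No, no such integer exists.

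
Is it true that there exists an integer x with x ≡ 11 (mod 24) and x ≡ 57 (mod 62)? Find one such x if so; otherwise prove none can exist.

x = 491

Here gcd(24, 62) = 2, and both 11 and 57 leave remainder 1 mod 2, so the system is consistent.
Put x = 11 + 24t, so we need 24t ≡ 46 (mod 62), equivalently (divide by 2) 12t ≡ 23 (mod 31).
To invert 12 modulo 31: 31 = 2·12 + 7, 12 = 1·7 + 5, 7 = 1·5 + 2, 5 = 2·2 + 1, 2 = 2·1 + 0, and unwinding, 1 = 5 − 2·2 = 5 − 2·(7 − 1·5) = −2·7 + 3·5 = −2·7 + 3·(12 − 1·7) = 3·12 − 5·7 = 3·12 − 5·(31 − 2·12) = −5·31 + 13·12. Thus 12⁻¹ ≡ 13 (mod 31).
Therefore t ≡ 13·23 = 299 ≡ 20 (mod 31).
Then x = 11 + 24·20 = 491.
Verify: 491 = 20·24 + 11 and 491 = 7·62 + 57. ✓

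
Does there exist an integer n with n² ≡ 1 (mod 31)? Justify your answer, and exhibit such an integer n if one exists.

n = 1

Take n = 1. Then 1² = 1, and since 0 ≤ 1 < 31 this is already reduced: 1² ≡ 1 (mod 31).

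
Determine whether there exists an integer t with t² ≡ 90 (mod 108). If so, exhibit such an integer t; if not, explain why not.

No, no such integer exists.

Reduce modulo 4, which divides 108: we would need t² ≡ 2 (mod 4).
Since (4 − t)² ≡ t² (mod 4), it suffices to square t = 0, 1, …, 2: the residues are 0, 1, 0.
So the quadratic residues mod 4 are {0, 1}, and 2 is not among them.
Therefore t² ≡ 90 (mod 108) has no solution.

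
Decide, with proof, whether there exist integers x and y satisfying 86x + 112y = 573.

gcd(86, 112) = 2, so every integer of the form 86x + 112y is a multiple of 2.
But 573 is not a multiple of 2 (it leaves remainder 1).
So the equation is unsolvable over ℤ.

No, no such integers exist.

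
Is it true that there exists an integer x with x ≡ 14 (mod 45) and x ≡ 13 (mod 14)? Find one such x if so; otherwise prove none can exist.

x = 419

gcd(45, 14) = 1, so the Chinese Remainder Theorem guarantees exactly one residue class mod 630 satisfying both.
Write x = 14 + 45t and require 14 + 45t ≡ 13 (mod 14), i.e. 45t ≡ 13 (mod 14).
45 ≡ 3 (mod 14), so this reads 3t ≡ 13 (mod 14). Invert 3 mod 14 by the Euclidean algorithm: 14 = 4·3 + 2, 3 = 1·2 + 1, 2 = 2·1 + 0; back-substituting, 1 = 3 − 1·2 = 3 − (14 − 4·3) = −14 + 5·3. Hence 3·5 ≡ 1, so 3⁻¹ ≡ 5 (mod 14).
Therefore t ≡ 5·13 = 65 ≡ 9 (mod 14).
Taking t = 9 gives x = 14 + 45·9 = 419.
Indeed 419 ≡ 14 (mod 45) and 419 ≡ 13 (mod 14).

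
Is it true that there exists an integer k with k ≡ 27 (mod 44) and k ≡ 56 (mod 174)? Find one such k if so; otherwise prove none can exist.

Reduce both congruences modulo 2, which divides 44 and 174: they say k ≡ 27 (mod 2) and k ≡ 56 (mod 2).
These are incompatible: 27 − 56 = -29 is not divisible by 2.
So no integer satisfies both congruences.

No such integer exists.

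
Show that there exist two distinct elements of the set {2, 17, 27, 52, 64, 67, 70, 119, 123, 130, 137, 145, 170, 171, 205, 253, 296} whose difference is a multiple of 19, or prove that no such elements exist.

Residues mod 19: 2↦2, 17↦17, 27↦8, 52↦14, 64↦7, 67↦10, 70↦13, 119↦5, 123↦9, 130↦16, 137↦4, 145↦12, 170↦18, 171↦0, 205↦15, 253↦6, 296↦11.
No residue repeats among the 17 elements, so no pair has difference ≡ 0 (mod 19).

There is no such pair.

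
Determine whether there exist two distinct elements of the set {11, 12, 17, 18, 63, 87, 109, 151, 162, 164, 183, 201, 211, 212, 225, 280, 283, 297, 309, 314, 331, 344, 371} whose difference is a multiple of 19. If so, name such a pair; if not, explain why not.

11 and 87 are such a pair.

Reduce each element mod 19: 11↦11, 12↦12, 17↦17, 18↦18, 63↦6, 87↦11, 109↦14, 151↦18, 162↦10, 164↦12, 183↦12, 201↦11, 211↦2, 212↦3, 225↦16, 280↦14, 283↦17, 297↦12, 309↦5, 314↦10, 331↦8, 344↦2, 371↦10. The residue 11 repeats (at 11 and 87), and 87 − 11 = 76 = 4·19.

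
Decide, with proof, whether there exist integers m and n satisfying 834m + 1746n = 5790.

m = 53, n = -22

Since gcd(834, 1746) = 6 and 5790 = 6·965, Bézout's identity guarantees a solution.
Dividing through by 6 reduces the equation to 139m + 291n = 965.
Run the Euclidean algorithm on 291 and 139: 291 = 2·139 + 13, 139 = 10·13 + 9, 13 = 1·9 + 4, 9 = 2·4 + 1, 4 = 4·1 + 0.
Back-substituting, 1 = 9 − 2·4 = 9 − 2·(13 − 1·9) = −2·13 + 3·9 = −2·13 + 3·(139 − 10·13) = 3·139 − 32·13 = 3·139 − 32·(291 − 2·139) = −32·291 + 67·139; that is, 139·67 + 291·(-32) = 1.
Times 965: 139·64655 + 291·(-30880) = 965, so (64655, -30880) solves it.
Shifting by a multiple of (291, −139) keeps it a solution: m = 64655 − 222·291 = 53, n = -30880 + 222·139 = -22.
Check: 834·53 + 1746·(-22) = 44202 − 38412 = 5790. ✓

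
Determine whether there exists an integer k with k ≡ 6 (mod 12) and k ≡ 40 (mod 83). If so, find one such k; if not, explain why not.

The moduli 12 and 83 are coprime, so by the Chinese Remainder Theorem a unique solution modulo 996 exists.
Write k = 6 + 12t and require 6 + 12t ≡ 40 (mod 83), i.e. 12t ≡ 34 (mod 83).
Invert 12 mod 83 by the Euclidean algorithm: 83 = 6·12 + 11, 12 = 1·11 + 1, 11 = 11·1 + 0; back-substituting, 1 = 12 − 1·11 = 12 − (83 − 6·12) = −83 + 7·12. Hence 12·7 ≡ 1, so 12⁻¹ ≡ 7 (mod 83).
Multiplying by 7: t ≡ 7·34 = 238 ≡ 72 (mod 83).
With t = 72: k = 6 + 12·72 = 870.
Indeed 870 ≡ 6 (mod 12) and 870 ≡ 40 (mod 83).

k = 870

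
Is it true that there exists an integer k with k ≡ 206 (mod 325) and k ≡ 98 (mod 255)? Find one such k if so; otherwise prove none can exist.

Both moduli are multiples of 5 = gcd(325, 255), so any solution would satisfy k ≡ 206 and k ≡ 98 modulo 5 simultaneously.
These are incompatible: 206 − 98 = 108 is not divisible by 5.
Therefore no such k exists.

No such integer exists.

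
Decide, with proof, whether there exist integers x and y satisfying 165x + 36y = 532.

gcd(165, 36) = 3, so every integer of the form 165x + 36y is a multiple of 3.
But 532 = 3·177 + 1, so 3 ∤ 532.
So the equation is unsolvable over ℤ.

There are no such integers.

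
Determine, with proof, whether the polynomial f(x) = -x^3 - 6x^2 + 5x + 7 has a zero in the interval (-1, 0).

f(-1) = -3 and f(0) = 7, which have opposite signs.
f is continuous everywhere (it is a polynomial), in particular on [-1, 0].
By the Intermediate Value Theorem f must vanish at some point of (-1, 0).

Yes, f has a root in the interval.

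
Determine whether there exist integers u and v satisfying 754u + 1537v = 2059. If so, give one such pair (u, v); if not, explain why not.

u = 17, v = -7

Since gcd(754, 1537) = 29 and 2059 = 29·71, Bézout's identity guarantees a solution.
Dividing through by 29 reduces the equation to 26u + 53v = 71.
Euclidean algorithm: 53 = 2·26 + 1, 26 = 26·1 + 0.
Unwinding: 1 = 53 − 2·26, i.e. 26·(-2) + 53·1 = 1.
Scaling by 71 gives the particular solution (u, v) = (-142, 71).
The general solution is u = -142 + 53k, v = 71 − 26k; taking k = 3 gives the smaller pair u = 17, v = -7.
Indeed 754·17 + 1537·(-7) = 12818 − 10759 = 2059.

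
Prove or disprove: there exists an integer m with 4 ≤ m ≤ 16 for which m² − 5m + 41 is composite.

m = 8

At m = 8: 8² − 5·8 + 41 = 65 = 5·13, which is composite.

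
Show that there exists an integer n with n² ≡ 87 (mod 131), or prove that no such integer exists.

There is no such integer.

Apply Euler's criterion with the prime 131: 87 is a quadratic residue iff 87^65 ≡ 1 (mod 131), and a non-residue iff it is ≡ −1.
Repeated squaring mod 131: 87^2 = 7569 ≡ 102; 87^4 ≡ 102² = 10404 ≡ 55; 87^8 ≡ 55² = 3025 ≡ 12; 87^16 ≡ 12² = 144 ≡ 13; 87^32 ≡ 13² = 169 ≡ 38; 87^64 ≡ 38² = 1444 ≡ 3.
Since 65 = 64 + 1, 87^65 ≡ 3 · 87; multiplying out mod 131: 3·87 = 261 ≡ 130. Thus 87^65 ≡ 130 ≡ −1 (mod 131).
The value −1 means 87 is a non-residue modulo 131, so n² ≡ 87 (mod 131) is impossible.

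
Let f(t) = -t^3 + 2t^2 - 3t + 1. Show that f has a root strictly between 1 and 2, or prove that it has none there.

f has no root in that interval.

f(1) = -1 and f(2) = -5, both negative.
f'(t) = -3t^2 + 4t - 3 has discriminant 4² − 4·(-3)·(-3) = -20 < 0, so f' has no real roots and is negative for every real t.
Hence f is strictly decreasing on ℝ, and in particular on [1, 2]. A strictly monotone function with same-sign endpoint values stays negative on the whole interval, so f has no zero in (1, 2).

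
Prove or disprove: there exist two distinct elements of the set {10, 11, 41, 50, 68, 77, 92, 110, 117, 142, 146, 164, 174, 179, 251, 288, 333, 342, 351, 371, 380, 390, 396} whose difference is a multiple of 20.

Yes: 10 and 50.

Both 10 and 50 leave remainder 10 on division by 20; their difference 40 = 2·20 is a multiple of 20.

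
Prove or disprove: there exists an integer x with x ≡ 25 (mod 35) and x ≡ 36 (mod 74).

gcd(35, 74) = 1, so the Chinese Remainder Theorem guarantees exactly one residue class mod 2590 satisfying both.
Write x = 25 + 35t and require 25 + 35t ≡ 36 (mod 74), i.e. 35t ≡ 11 (mod 74).
Invert 35 mod 74 by the Euclidean algorithm: 74 = 2·35 + 4, 35 = 8·4 + 3, 4 = 1·3 + 1, 3 = 3·1 + 0; back-substituting, 1 = 4 − 1·3 = 4 − (35 − 8·4) = −35 + 9·4 = −35 + 9·(74 − 2·35) = 9·74 − 19·35. Hence 35·(-19) ≡ 1, so 35⁻¹ ≡ -19 ≡ 55 (mod 74).
Multiplying by 55: t ≡ 55·11 = 605 ≡ 13 (mod 74).
Taking t = 13 gives x = 25 + 35·13 = 480.
Verify: 480 = 13·35 + 25 and 480 = 6·74 + 36. ✓

x = 480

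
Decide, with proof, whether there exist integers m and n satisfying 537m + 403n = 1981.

m = 102, n = -131

Since gcd(537, 403) = 1, every integer is an integer combination of 537 and 403.
Dividing repeatedly: 537 = 1·403 + 134, 403 = 3·134 + 1, 134 = 134·1 + 0.
Unwinding: 1 = 403 − 3·134 = 403 − 3·(537 − 1·403) = −3·537 + 4·403, i.e. 537·(-3) + 403·4 = 1.
Times 1981: 537·(-5943) + 403·7924 = 1981, so (-5943, 7924) solves it.
The general solution is m = -5943 + 403k, n = 7924 − 537k; taking k = 15 gives the smaller pair m = 102, n = -131.
Check: 537·102 + 403·(-131) = 54774 − 52793 = 1981. ✓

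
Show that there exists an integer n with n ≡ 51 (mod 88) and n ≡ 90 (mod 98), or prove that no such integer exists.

No such integer exists.

gcd(88, 98) = 2. If n ≡ 51 (mod 88) and n ≡ 90 (mod 98), then n ≡ 51 (mod 2) and n ≡ 90 (mod 2).
But 51 mod 2 = 1 while 90 mod 2 = 0, a contradiction.
Hence the system has no solution.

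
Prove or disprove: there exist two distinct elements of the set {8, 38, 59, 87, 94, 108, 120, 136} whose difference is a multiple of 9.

Reduce each element modulo 9: 8↦8, 38↦2, 59↦5, 87↦6, 94↦4, 108↦0, 120↦3, 136↦1.
These 8 residues are pairwise different, hence no difference of two elements is divisible by 9.

No, no such pair exists.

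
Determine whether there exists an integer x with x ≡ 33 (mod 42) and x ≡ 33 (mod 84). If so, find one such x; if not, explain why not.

x = 33

gcd(42, 84) = 42. A simultaneous solution exists iff 33 ≡ 33 (mod 42); here 33 mod 42 = 33 = 33 mod 42, so it does.
In fact x = 33 itself already satisfies 33 mod 84 = 33.
Verify: 33 = 0·42 + 33 and 33 = 0·84 + 33. ✓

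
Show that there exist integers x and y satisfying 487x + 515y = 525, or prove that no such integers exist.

x = 110, y = -103

487 and 515 are coprime, so 487x + 515y ranges over all of ℤ.
Dividing repeatedly: 515 = 1·487 + 28, 487 = 17·28 + 11, 28 = 2·11 + 6, 11 = 1·6 + 5, 6 = 1·5 + 1, 5 = 5·1 + 0.
Unwinding: 1 = 6 − 1·5 = 6 − (11 − 1·6) = −11 + 2·6 = −11 + 2·(28 − 2·11) = 2·28 − 5·11 = 2·28 − 5·(487 − 17·28) = −5·487 + 87·28 = −5·487 + 87·(515 − 1·487) = 87·515 − 92·487, i.e. 487·(-92) + 515·87 = 1.
Times 525: 487·(-48300) + 515·45675 = 525, so (-48300, 45675) solves it.
Adding 94·515 to x and subtracting 94·487 from y gives the tidier solution (110, -103).
Indeed 487·110 + 515·(-103) = 53570 − 53045 = 525.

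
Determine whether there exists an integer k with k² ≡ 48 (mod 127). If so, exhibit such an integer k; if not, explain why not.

No such integer exists.

127 is prime, so by Euler's criterion 48 is a square mod 127 iff 48^((127−1)/2) = 48^63 ≡ 1 (mod 127).
Squaring successively (mod 127): 48^2 = 2304 ≡ 18; 48^4 ≡ 18² = 324 ≡ 70; 48^8 ≡ 70² = 4900 ≡ 74; 48^16 ≡ 74² = 5476 ≡ 15; 48^32 ≡ 15² = 225 ≡ 98.
Since 63 = 32 + 16 + 8 + 4 + 2 + 1, 48^63 ≡ 98 · 15 · 74 · 70 · 18 · 48; multiplying out mod 127: 98·15 = 1470 ≡ 73, then 73·74 = 5402 ≡ 68, then 68·70 = 4760 ≡ 61, then 61·18 = 1098 ≡ 82, then 82·48 = 3936 ≡ 126. Thus 48^63 ≡ 126 ≡ −1 (mod 127).
The value −1 means 48 is a non-residue modulo 127, so k² ≡ 48 (mod 127) is impossible.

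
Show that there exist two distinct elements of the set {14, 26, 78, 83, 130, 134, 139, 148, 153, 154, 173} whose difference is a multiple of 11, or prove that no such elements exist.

No, no such pair exists.

Residues mod 11: 14↦3, 26↦4, 78↦1, 83↦6, 130↦9, 134↦2, 139↦7, 148↦5, 153↦10, 154↦0, 173↦8.
All 11 residues are distinct, so no two elements differ by a multiple of 11.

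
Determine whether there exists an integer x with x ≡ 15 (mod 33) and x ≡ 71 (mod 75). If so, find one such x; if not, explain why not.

Both moduli are multiples of 3 = gcd(33, 75), so any solution would satisfy x ≡ 15 and x ≡ 71 modulo 3 simultaneously.
However 15 ≡ 0 and 71 ≡ 2 (mod 3), and 0 ≠ 2.
Therefore no such x exists.

No, no such integer exists.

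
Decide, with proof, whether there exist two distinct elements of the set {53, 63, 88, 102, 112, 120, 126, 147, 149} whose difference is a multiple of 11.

Residues mod 11: 53↦9, 63↦8, 88↦0, 102↦3, 112↦2, 120↦10, 126↦5, 147↦4, 149↦6.
No residue repeats among the 9 elements, so no pair has difference ≡ 0 (mod 11).

There is no such pair.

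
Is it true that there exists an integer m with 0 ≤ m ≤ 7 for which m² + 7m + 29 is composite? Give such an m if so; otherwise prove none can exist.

There is no such integer m in that range.

The values for m = 0, 1, …, 7 are 29, 37, 47, 59, 73, 89, 107, 127, and each of these is prime.
So no value in the range makes the expression composite.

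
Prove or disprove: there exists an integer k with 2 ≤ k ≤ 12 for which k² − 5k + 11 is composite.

At k = 7: 7² − 5·7 + 11 = 25 = 5·5, which is composite.

k = 7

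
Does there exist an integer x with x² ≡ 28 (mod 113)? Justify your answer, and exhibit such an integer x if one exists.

x = 64

Take x = 64. Then 64² = 4096 = 36·113 + 28, so 64² ≡ 28 (mod 113).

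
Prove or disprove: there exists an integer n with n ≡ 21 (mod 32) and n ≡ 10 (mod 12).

No, no such integer exists.

Both moduli are multiples of 4 = gcd(32, 12), so any solution would satisfy n ≡ 21 and n ≡ 10 modulo 4 simultaneously.
But 21 mod 4 = 1 while 10 mod 4 = 2, a contradiction.
Therefore no such n exists.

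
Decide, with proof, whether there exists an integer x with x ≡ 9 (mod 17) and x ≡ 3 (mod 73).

Since 17 and 73 share no common factor, CRT says the pair of congruences has a solution (unique mod 1241).
Any solution of the first congruence is x = 9 + 17t; substituting into the second, 17t ≡ 3 − 9 ≡ 67 (mod 73).
To invert 17 modulo 73: 73 = 4·17 + 5, 17 = 3·5 + 2, 5 = 2·2 + 1, 2 = 2·1 + 0, and unwinding, 1 = 5 − 2·2 = 5 − 2·(17 − 3·5) = −2·17 + 7·5 = −2·17 + 7·(73 − 4·17) = 7·73 − 30·17. Thus 17⁻¹ ≡ -30 ≡ 43 (mod 73).
Multiplying by 43: t ≡ 43·67 = 2881 ≡ 34 (mod 73).
With t = 34: x = 9 + 17·34 = 587.
Indeed 587 ≡ 9 (mod 17) and 587 ≡ 3 (mod 73).

x = 587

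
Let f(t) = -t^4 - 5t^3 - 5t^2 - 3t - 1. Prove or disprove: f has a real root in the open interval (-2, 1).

Yes, f has a root in the interval.

f(-2) = 9 and f(1) = -15, which have opposite signs.
Since f is a polynomial it is continuous on [-2, 1].
By the Intermediate Value Theorem, f takes the value 0 somewhere in the open interval.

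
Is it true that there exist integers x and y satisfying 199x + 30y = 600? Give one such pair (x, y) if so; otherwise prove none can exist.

x = 0, y = 20

199 and 30 are coprime, so 199x + 30y ranges over all of ℤ.
Dividing repeatedly: 199 = 6·30 + 19, 30 = 1·19 + 11, 19 = 1·11 + 8, 11 = 1·8 + 3, 8 = 2·3 + 2, 3 = 1·2 + 1, 2 = 2·1 + 0.
Unwinding: 1 = 3 − 1·2 = 3 − (8 − 2·3) = −8 + 3·3 = −8 + 3·(11 − 1·8) = 3·11 − 4·8 = 3·11 − 4·(19 − 1·11) = −4·19 + 7·11 = −4·19 + 7·(30 − 1·19) = 7·30 − 11·19 = 7·30 − 11·(199 − 6·30) = −11·199 + 73·30, i.e. 199·(-11) + 30·73 = 1.
Times 600: 199·(-6600) + 30·43800 = 600, so (-6600, 43800) solves it.
Shifting by a multiple of (30, −199) keeps it a solution: x = -6600 + 220·30 = 0, y = 43800 − 220·199 = 20.
Check: 199·0 + 30·20 = 0 + 600 = 600. ✓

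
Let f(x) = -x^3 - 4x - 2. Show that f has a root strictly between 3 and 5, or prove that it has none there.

f(3) = -41 and f(5) = -147, both negative.
The derivative f'(x) = -3x^2 - 4 is a quadratic with discriminant 0² − 4·(-3)·(-4) = -48 < 0; it never vanishes, so it is always negative (sign of the leading coefficient).
Hence f is strictly decreasing on ℝ, and in particular on [3, 5]. A strictly monotone function with same-sign endpoint values stays negative on the whole interval, so f has no zero in (3, 5).

No such root exists.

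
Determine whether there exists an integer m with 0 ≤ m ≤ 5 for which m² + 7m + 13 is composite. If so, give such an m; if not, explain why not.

At m = 4: 4² + 7·4 + 13 = 57 = 3·19, which is composite.

m = 4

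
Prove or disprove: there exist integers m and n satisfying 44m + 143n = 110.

gcd(44, 143) = 11, and 11 divides 110, so integer solutions exist.
Dividing through by 11 reduces the equation to 4m + 13n = 10.
Dividing repeatedly: 13 = 3·4 + 1, 4 = 4·1 + 0.
Back-substituting, 1 = 13 − 3·4; that is, 4·(-3) + 13·1 = 1.
Scaling by 10 gives the particular solution (m, n) = (-30, 10).
Adding 3·13 to m and subtracting 3·4 from n gives the tidier solution (9, -2).
Check: 44·9 + 143·(-2) = 396 − 286 = 110. ✓

m = 9, n = -2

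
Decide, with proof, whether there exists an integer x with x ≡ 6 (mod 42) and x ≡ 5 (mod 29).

x = 846

The moduli 42 and 29 are coprime, so by the Chinese Remainder Theorem a unique solution modulo 1218 exists.
Write x = 6 + 42t and require 6 + 42t ≡ 5 (mod 29), i.e. 42t ≡ 28 (mod 29).
42 ≡ 13 (mod 29), so this reads 13t ≡ 28 (mod 29). Since 13·9 = 117 = 4·29 + 1, the inverse of 13 mod 29 is 9.
Multiplying by 9: t ≡ 9·28 = 252 ≡ 20 (mod 29).
With t = 20: x = 6 + 42·20 = 846.
Verify: 846 = 20·42 + 6 and 846 = 29·29 + 5. ✓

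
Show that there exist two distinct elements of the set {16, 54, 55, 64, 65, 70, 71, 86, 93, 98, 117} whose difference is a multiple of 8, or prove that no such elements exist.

Reduce each element mod 8: 16↦0, 54↦6, 55↦7, 64↦0, 65↦1, 70↦6, 71↦7, 86↦6, 93↦5, 98↦2, 117↦5. The residue 0 repeats (at 16 and 64), and 64 − 16 = 48 = 6·8.

16 and 64 are such a pair.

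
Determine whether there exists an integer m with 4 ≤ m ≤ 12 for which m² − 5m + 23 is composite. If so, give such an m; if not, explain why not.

There is no such integer m in that range.

The values for m = 4, 5, …, 12 are 19, 23, 29, 37, 47, 59, 73, 89, 107, and each of these is prime.
So no value in the range makes the expression composite.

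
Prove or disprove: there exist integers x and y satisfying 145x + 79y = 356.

x = 3, y = -1

Since gcd(145, 79) = 1, every integer is an integer combination of 145 and 79.
Euclidean algorithm: 145 = 1·79 + 66, 79 = 1·66 + 13, 66 = 5·13 + 1, 13 = 13·1 + 0.
Working back up the chain: 1 = 66 − 5·13 = 66 − 5·(79 − 1·66) = −5·79 + 6·66 = −5·79 + 6·(145 − 1·79) = 6·145 − 11·79. So 145·6 + 79·(-11) = 1.
Times 356: 145·2136 + 79·(-3916) = 356, so (2136, -3916) solves it.
The general solution is x = 2136 + 79k, y = -3916 − 145k; taking k = -27 gives the smaller pair x = 3, y = -1.
Check: 145·3 + 79·(-1) = 435 − 79 = 356. ✓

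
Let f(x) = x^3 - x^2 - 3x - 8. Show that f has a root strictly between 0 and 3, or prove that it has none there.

f(0) = -8 and f(3) = 1, which have opposite signs.
f is continuous everywhere (it is a polynomial), in particular on [0, 3].
By the Intermediate Value Theorem f must vanish at some point of (0, 3).

Yes, f has a root in the interval.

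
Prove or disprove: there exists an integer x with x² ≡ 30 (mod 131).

131 is prime, so by Euler's criterion 30 is a square mod 131 iff 30^((131−1)/2) = 30^65 ≡ 1 (mod 131).
Repeated squaring mod 131: 30^2 = 900 ≡ 114; 30^4 ≡ 114² = 12996 ≡ 27; 30^8 ≡ 27² = 729 ≡ 74; 30^16 ≡ 74² = 5476 ≡ 105; 30^32 ≡ 105² = 11025 ≡ 21; 30^64 ≡ 21² = 441 ≡ 48.
Since 65 = 64 + 1, 30^65 ≡ 48 · 30; multiplying out mod 131: 48·30 = 1440 ≡ 130. Thus 30^65 ≡ 130 ≡ −1 (mod 131).
The value −1 means 30 is a non-residue modulo 131, so x² ≡ 30 (mod 131) is impossible.

There is no such integer.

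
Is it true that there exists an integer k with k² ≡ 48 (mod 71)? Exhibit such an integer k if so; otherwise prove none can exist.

Take k = 30. Then 30² = 900 = 12·71 + 48, so 30² ≡ 48 (mod 71).

k = 30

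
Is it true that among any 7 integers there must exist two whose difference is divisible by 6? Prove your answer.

Each integer lies in one of the 6 residue classes modulo 6.
Since 7 > 6, two of the 7 integers must share a residue class by the pigeonhole principle; call them a and b.
Then a ≡ b (mod 6), i.e. 6 ∣ (a − b).

True.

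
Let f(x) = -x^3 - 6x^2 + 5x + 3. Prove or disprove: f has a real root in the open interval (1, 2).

f(1) = 1 and f(2) = -19, which have opposite signs.
Since f is a polynomial it is continuous on [1, 2].
By the Intermediate Value Theorem, f takes the value 0 somewhere in the open interval.

Such a root exists.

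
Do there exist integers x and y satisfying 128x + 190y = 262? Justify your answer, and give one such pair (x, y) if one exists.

gcd(128, 190) = 2, and 2 divides 262, so integer solutions exist.
Dividing through by 2 reduces the equation to 64x + 95y = 131.
Dividing repeatedly: 95 = 1·64 + 31, 64 = 2·31 + 2, 31 = 15·2 + 1, 2 = 2·1 + 0.
Unwinding: 1 = 31 − 15·2 = 31 − 15·(64 − 2·31) = −15·64 + 31·31 = −15·64 + 31·(95 − 1·64) = 31·95 − 46·64, i.e. 64·(-46) + 95·31 = 1.
Multiplying through by 131: x = (-46)·131 = -6026, y = 31·131 = 4061 is a solution.
Shifting by a multiple of (95, −64) keeps it a solution: x = -6026 + 64·95 = 54, y = 4061 − 64·64 = -35.
Check: 128·54 + 190·(-35) = 6912 − 6650 = 262. ✓

x = 54, y = -35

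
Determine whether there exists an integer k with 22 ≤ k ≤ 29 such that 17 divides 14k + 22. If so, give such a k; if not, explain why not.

There is no such integer k in that range.

For k = 22, 23, …, 29 the values of 14k + 22 modulo 17 are 7, 4, 1, 15, 12, 9, 6, 3 respectively.
None is 0, so 17 never divides 14k + 22 on this range.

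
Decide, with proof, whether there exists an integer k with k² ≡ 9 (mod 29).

k = 3

Take k = 3. Then 3² = 9, and since 0 ≤ 9 < 29 this is already reduced: 3² ≡ 9 (mod 29).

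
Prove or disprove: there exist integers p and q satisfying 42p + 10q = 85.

Both 42 and 10 are divisible by gcd(42, 10) = 2, hence so is any combination 42p + 10q.
However 85 leaves remainder 1 on division by 2.
Therefore 42p + 10q = 85 has no solution in integers.

No such integers exist.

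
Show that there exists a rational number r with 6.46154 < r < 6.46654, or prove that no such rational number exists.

Multiplying by 28: 28·6.46154 = 180.92312 and 28·6.46654 = 181.06312, so the integer 181 lies strictly between them.
So r = 181/28 works: it is a ratio of integers, and dividing 28·6.46154 < 181 < 28·6.46654 through by 28 gives 6.46154 < 181/28 < 6.46654.

r = 181/28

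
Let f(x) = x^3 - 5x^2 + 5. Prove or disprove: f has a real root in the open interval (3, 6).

f(3) = -13 and f(6) = 41, which have opposite signs.
Since f is a polynomial it is continuous on [3, 6].
By the Intermediate Value Theorem f must vanish at some point of (3, 6).

Such a root exists.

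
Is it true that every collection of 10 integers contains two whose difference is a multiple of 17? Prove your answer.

Take the 10 consecutive integers 38, 39, …, 47: their residues mod 17 are all distinct because 10 ≤ 17.
The differences between them range over 1, …, 9, none of which is divisible by 17.

No, the set {38, 39, 40, 41, 42, 43, 44, 45, 46, 47} is a counterexample.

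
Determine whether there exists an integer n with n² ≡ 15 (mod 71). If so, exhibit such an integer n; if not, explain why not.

n = 21

Take n = 21. Then 21² = 441 = 6·71 + 15, so 21² ≡ 15 (mod 71).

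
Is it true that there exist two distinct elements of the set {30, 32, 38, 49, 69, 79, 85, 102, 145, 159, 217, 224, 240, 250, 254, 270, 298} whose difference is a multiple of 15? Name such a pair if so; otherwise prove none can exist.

Yes: 30 and 240.

30 mod 15 = 0 and 240 mod 15 = 0, so 240 − 30 = 210 = 14·15.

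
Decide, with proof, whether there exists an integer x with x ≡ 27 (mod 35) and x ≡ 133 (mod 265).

There is no such integer.

Both moduli are multiples of 5 = gcd(35, 265), so any solution would satisfy x ≡ 27 and x ≡ 133 modulo 5 simultaneously.
But 27 mod 5 = 2 while 133 mod 5 = 3, a contradiction.
So no integer satisfies both congruences.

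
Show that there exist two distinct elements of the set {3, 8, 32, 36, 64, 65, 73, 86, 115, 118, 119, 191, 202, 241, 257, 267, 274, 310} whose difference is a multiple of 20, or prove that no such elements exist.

Reduce each element modulo 20: 3↦3, 8↦8, 32↦12, 36↦16, 64↦4, 65↦5, 73↦13, 86↦6, 115↦15, 118↦18, 119↦19, 191↦11, 202↦2, 241↦1, 257↦17, 267↦7, 274↦14, 310↦10.
These 18 residues are pairwise different, hence no difference of two elements is divisible by 20.

There is no such pair.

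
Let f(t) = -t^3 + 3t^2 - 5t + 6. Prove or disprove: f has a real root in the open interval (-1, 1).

Evaluate at the endpoints: f(-1) = 15, f(1) = 3 — same sign (positive).
The derivative f'(t) = -3t^2 + 6t - 5 is a quadratic with discriminant 6² − 4·(-3)·(-5) = -24 < 0; it never vanishes, so it is always negative (sign of the leading coefficient).
So f is strictly decreasing; between -1 and 1 its values lie between f(-1) = 15 and f(1) = 3, all positive. Therefore f has no root in (-1, 1).

No.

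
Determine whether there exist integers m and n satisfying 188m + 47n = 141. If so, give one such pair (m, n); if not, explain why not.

m = 0, n = 3

Every value of 188m + 47n is a multiple of gcd(188, 47) = 47; since 47 ∣ 141, solutions exist.
Dividing through by 47 reduces the equation to 4m + 1n = 3.
The coefficient of n is 1, so setting m = 0 and n = 3 already solves it.
Indeed 188·0 + 47·3 = 0 + 141 = 141.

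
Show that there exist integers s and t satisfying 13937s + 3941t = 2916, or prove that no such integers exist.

gcd(13937, 3941) = 7, so every integer of the form 13937s + 3941t is a multiple of 7.
However 2916 leaves remainder 4 on division by 7.
So the equation is unsolvable over ℤ.

No such integers exist.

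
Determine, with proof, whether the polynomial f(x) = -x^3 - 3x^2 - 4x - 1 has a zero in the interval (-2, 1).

Yes, f has a root in the interval.

f(-2) = 3 and f(1) = -9, which have opposite signs.
f is continuous everywhere (it is a polynomial), in particular on [-2, 1].
By the Intermediate Value Theorem, f takes the value 0 somewhere in the open interval.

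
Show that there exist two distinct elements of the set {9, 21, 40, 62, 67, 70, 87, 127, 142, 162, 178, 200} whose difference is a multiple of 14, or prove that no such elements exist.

No such pair exists.

Two integers differ by a multiple of 14 exactly when they have the same residue mod 14. The residues are 9↦9, 21↦7, 40↦12, 62↦6, 67↦11, 70↦0, 87↦3, 127↦1, 142↦2, 162↦8, 178↦10, 200↦4.
These 12 residues are pairwise different, hence no difference of two elements is divisible by 14.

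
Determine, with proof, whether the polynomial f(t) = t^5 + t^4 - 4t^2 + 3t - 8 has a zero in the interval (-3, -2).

No.

The endpoint values f(-3) = -215 and f(-2) = -46 are both negative. Claim: f(t) < 0 for every t in (-3, -2).
Substitute t = -2 − u, where 0 < u < 1 on the interval. Expanding, f(-2 − u) = -u^5 - 9u^4 - 32u^3 - 60u^2 - 67u - 46.
All 6 nonzero coefficients of this polynomial in u are negative; hence for u > 0 the value is a sum of negative terms (the constant -46 among them).
Therefore f(t) < 0 throughout (-3, -2), and f has no zero there.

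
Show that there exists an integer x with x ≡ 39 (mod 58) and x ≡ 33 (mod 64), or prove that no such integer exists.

x = 97

gcd(58, 64) = 2. A simultaneous solution exists iff 39 ≡ 33 (mod 2); here 39 mod 2 = 1 = 33 mod 2, so it does.
Step through x = 39, 39 + 58, 39 + 2·58, …: the values 39, 97 reduce mod 64 to 39, 33. The value 97 hits 33.
Check: 97 mod 58 = 39, 97 mod 64 = 33. ✓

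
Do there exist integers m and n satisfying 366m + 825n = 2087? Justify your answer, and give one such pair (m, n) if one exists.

No such integers exist.

Both 366 and 825 are divisible by gcd(366, 825) = 3, hence so is any combination 366m + 825n.
But 2087 is not a multiple of 3 (it leaves remainder 2).
Therefore 366m + 825n = 2087 has no solution in integers.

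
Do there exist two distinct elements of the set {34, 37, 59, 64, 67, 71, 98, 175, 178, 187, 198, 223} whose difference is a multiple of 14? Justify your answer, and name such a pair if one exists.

Residues mod 14: 34↦6, 37↦9, 59↦3, 64↦8, 67↦11, 71↦1, 98↦0, 175↦7, 178↦10, 187↦5, 198↦2, 223↦13.
All 12 residues are distinct, so no two elements differ by a multiple of 14.

There is no such pair.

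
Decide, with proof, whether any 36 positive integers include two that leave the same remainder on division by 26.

True.

Partition the integers by their residue mod 26; there are 26 classes.
With 36 integers and only 26 classes, the pigeonhole principle forces two of them, say a and b, into the same class.
That is, a and b leave the same remainder on division by 26, as claimed.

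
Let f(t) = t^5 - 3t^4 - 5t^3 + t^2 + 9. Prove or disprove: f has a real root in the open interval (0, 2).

f(0) = 9 and f(2) = -43, which have opposite signs.
Since f is a polynomial it is continuous on [0, 2].
By the Intermediate Value Theorem f must vanish at some point of (0, 2).

Such a root exists.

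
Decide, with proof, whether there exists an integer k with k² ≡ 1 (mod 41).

Take k = 1. Then 1² = 1, and since 0 ≤ 1 < 41 this is already reduced: 1² ≡ 1 (mod 41).

k = 1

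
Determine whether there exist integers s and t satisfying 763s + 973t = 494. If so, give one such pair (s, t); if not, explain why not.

There are no such integers.

Any value of 763s + 973t is a multiple of gcd(763, 973) = 7.
However 494 leaves remainder 4 on division by 7.
So the equation is unsolvable over ℤ.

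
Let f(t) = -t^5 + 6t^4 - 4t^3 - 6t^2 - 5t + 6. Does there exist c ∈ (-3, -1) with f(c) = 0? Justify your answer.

f(-3) = 804 and f(-1) = 16, both positive, so a sign-change argument is unavailable; we show f keeps this sign on the whole interval.
Substitute t = -1 − u, where 0 < u < 2 on the interval. Expanding, f(-1 − u) = u^5 + 11u^4 + 38u^3 + 52u^2 + 34u + 16.
The nonzero coefficients here are all positive, so for u > 0 every term is positive (or zero), and the constant term 16 is strictly positive.
Therefore f(t) > 0 throughout (-3, -1), and f has no zero there.

f has no root in that interval.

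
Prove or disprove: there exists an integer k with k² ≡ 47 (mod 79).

No such integer exists.

Apply Euler's criterion with the prime 79: 47 is a quadratic residue iff 47^39 ≡ 1 (mod 79), and a non-residue iff it is ≡ −1.
Squaring successively (mod 79): 47^2 = 2209 ≡ 76; 47^4 ≡ 76² = 5776 ≡ 9; 47^8 ≡ 9² = 81 ≡ 2; 47^16 ≡ 2² = 4 ≡ 4; 47^32 ≡ 4² = 16 ≡ 16.
Since 39 = 32 + 4 + 2 + 1, 47^39 ≡ 16 · 9 · 76 · 47; multiplying out mod 79: 16·9 = 144 ≡ 65, then 65·76 = 4940 ≡ 42, then 42·47 = 1974 ≡ 78. Thus 47^39 ≡ 78 ≡ −1 (mod 79).
The value −1 means 47 is a non-residue modulo 79, so k² ≡ 47 (mod 79) is impossible.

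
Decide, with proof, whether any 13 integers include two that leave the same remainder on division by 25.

No, the set {118, 119, 120, 121, 122, 123, 124, 125, 126, 127, 128, 129, 130} is a counterexample.

Consider the 13 integers 118, 119, …, 130. They lie in distinct residue classes modulo 25, since 13 ≤ 25.
Hence this collection has no pair with equal remainders mod 25, disproving the claim.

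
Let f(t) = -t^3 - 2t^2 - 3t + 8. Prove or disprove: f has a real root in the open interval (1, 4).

f(1) = 2 and f(4) = -100, which have opposite signs.
f is continuous everywhere (it is a polynomial), in particular on [1, 4].
By the Intermediate Value Theorem f must vanish at some point of (1, 4).

Yes, f has a root in the interval.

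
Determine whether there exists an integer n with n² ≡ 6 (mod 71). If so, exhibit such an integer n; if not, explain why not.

n = 52

Take n = 52. Then 52² = 2704 = 38·71 + 6, so 52² ≡ 6 (mod 71).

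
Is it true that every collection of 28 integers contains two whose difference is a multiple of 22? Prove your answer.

There are exactly 22 possible remainders on division by 22.
Placing 28 integers into 22 classes, some class receives at least two — say a and b.
Then a ≡ b (mod 22), i.e. 22 ∣ (a − b).

Yes, this is always true.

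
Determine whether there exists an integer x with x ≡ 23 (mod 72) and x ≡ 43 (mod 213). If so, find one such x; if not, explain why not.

Both moduli are multiples of 3 = gcd(72, 213), so any solution would satisfy x ≡ 23 and x ≡ 43 modulo 3 simultaneously.
But 23 mod 3 = 2 while 43 mod 3 = 1, a contradiction.
Therefore no such x exists.

There is no such integer.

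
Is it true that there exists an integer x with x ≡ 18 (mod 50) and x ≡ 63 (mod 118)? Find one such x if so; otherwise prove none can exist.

Reduce both congruences modulo 2, which divides 50 and 118: they say x ≡ 18 (mod 2) and x ≡ 63 (mod 2).
These are incompatible: 18 − 63 = -45 is not divisible by 2.
So no integer satisfies both congruences.

No, no such integer exists.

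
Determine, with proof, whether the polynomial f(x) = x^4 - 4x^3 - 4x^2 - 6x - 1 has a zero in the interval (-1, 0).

Yes, f has a root in the interval.

f(-1) = 6 and f(0) = -1, which have opposite signs.
Since f is a polynomial it is continuous on [-1, 0].
By the Intermediate Value Theorem f must vanish at some point of (-1, 0).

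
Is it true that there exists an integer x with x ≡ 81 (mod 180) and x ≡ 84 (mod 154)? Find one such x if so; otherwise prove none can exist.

gcd(180, 154) = 2. If x ≡ 81 (mod 180) and x ≡ 84 (mod 154), then x ≡ 81 (mod 2) and x ≡ 84 (mod 2).
These are incompatible: 81 − 84 = -3 is not divisible by 2.
Hence the system has no solution.

No, no such integer exists.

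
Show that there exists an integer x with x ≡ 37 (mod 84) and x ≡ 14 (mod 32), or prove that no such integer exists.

No, no such integer exists.

gcd(84, 32) = 4. If x ≡ 37 (mod 84) and x ≡ 14 (mod 32), then x ≡ 37 (mod 4) and x ≡ 14 (mod 4).
But 37 mod 4 = 1 while 14 mod 4 = 2, a contradiction.
Therefore no such x exists.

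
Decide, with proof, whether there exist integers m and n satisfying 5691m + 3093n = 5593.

Both 5691 and 3093 are divisible by gcd(5691, 3093) = 3, hence so is any combination 5691m + 3093n.
But 5593 is not a multiple of 3 (it leaves remainder 1).
So the equation is unsolvable over ℤ.

No such integers exist.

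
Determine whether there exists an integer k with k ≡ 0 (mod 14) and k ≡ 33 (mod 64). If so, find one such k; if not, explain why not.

There is no such integer.

gcd(14, 64) = 2. If k ≡ 0 (mod 14) and k ≡ 33 (mod 64), then k ≡ 0 (mod 2) and k ≡ 33 (mod 2).
However 0 ≡ 0 and 33 ≡ 1 (mod 2), and 0 ≠ 1.
Hence the system has no solution.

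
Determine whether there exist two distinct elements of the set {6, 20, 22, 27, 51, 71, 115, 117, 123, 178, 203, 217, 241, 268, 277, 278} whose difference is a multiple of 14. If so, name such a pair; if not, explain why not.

The pair (6, 20) works.

Reduce each element mod 14: 6↦6, 20↦6, 22↦8, 27↦13, 51↦9, 71↦1, 115↦3, 117↦5, 123↦11, 178↦10, 203↦7, 217↦7, 241↦3, 268↦2, 277↦11, 278↦12. The residue 6 repeats (at 6 and 20), and 20 − 6 = 14 = 1·14.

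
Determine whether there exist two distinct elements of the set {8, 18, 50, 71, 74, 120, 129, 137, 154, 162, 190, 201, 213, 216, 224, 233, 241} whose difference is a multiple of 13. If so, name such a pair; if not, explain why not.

Reduce each element mod 13: 8↦8, 18↦5, 50↦11, 71↦6, 74↦9, 120↦3, 129↦12, 137↦7, 154↦11, 162↦6, 190↦8, 201↦6, 213↦5, 216↦8, 224↦3, 233↦12, 241↦7. The residue 8 repeats (at 8 and 190), and 190 − 8 = 182 = 14·13.

Yes: 8 and 190.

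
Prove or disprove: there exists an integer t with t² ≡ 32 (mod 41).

t = 27

Take t = 27. Then 27² = 729 = 17·41 + 32, so 27² ≡ 32 (mod 41).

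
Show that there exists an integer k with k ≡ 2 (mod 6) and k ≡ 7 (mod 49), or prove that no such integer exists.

The moduli 6 and 49 are coprime, so by the Chinese Remainder Theorem a unique solution modulo 294 exists.
Any solution of the first congruence is k = 2 + 6t; substituting into the second, 6t ≡ 7 − 2 ≡ 5 (mod 49).
Note 6·41 = 246 ≡ 1 (mod 49) (as 246 − 1 = 5·49), so 6⁻¹ ≡ 41.
Therefore t ≡ 41·5 = 205 ≡ 9 (mod 49).
With t = 9: k = 2 + 6·9 = 56.
Indeed 56 ≡ 2 (mod 6) and 56 ≡ 7 (mod 49).

k = 56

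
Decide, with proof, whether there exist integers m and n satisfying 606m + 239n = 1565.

606 and 239 are coprime, so 606m + 239n ranges over all of ℤ.
Euclidean algorithm: 606 = 2·239 + 128, 239 = 1·128 + 111, 128 = 1·111 + 17, 111 = 6·17 + 9, 17 = 1·9 + 8, 9 = 1·8 + 1, 8 = 8·1 + 0.
Unwinding: 1 = 9 − 1·8 = 9 − (17 − 1·9) = −17 + 2·9 = −17 + 2·(111 − 6·17) = 2·111 − 13·17 = 2·111 − 13·(128 − 1·111) = −13·128 + 15·111 = −13·128 + 15·(239 − 1·128) = 15·239 − 28·128 = 15·239 − 28·(606 − 2·239) = −28·606 + 71·239, i.e. 606·(-28) + 239·71 = 1.
Scaling by 1565 gives the particular solution (m, n) = (-43820, 111115).
Shifting by a multiple of (239, −606) keeps it a solution: m = -43820 + 184·239 = 156, n = 111115 − 184·606 = -389.
Indeed 606·156 + 239·(-389) = 94536 − 92971 = 1565.

m = 156, n = -389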